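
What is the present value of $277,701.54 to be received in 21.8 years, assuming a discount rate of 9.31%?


Present value formula: PV = FV / (1 + r)^t
PV = $277,701.54 / (1 + 0.0931)^21.8
PV = $277,701.54 / 6.962828
PV = $39,883.44

PV = FV / (1 + r)^t = $39,883.44


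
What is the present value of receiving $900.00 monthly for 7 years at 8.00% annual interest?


Present value of an ordinary annuity: PV = PMT × (1 − (1 + r)^(−n)) / r
Monthly rate r = 0.08/12 ≈ 0.00666667, n = 84
PV = $900.00 × (1 − (1 + 0.08/12)^(−84)) / (0.08/12)
PV = $900.00 × 64.15926114
PV = $57,743.34

PV = PMT × (1-(1+r)^(-n))/r = $57,743.34


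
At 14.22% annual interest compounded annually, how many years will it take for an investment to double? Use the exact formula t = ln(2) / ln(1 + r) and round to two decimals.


Doubling condition: (1 + r)^t = 2
Take ln of both sides: t × ln(1 + r) = ln(2)
t = ln(2) / ln(1 + r)
t = 0.693147 / 0.132956
t = 5.21

t = ln(2) / ln(1 + r) = 5.21 years


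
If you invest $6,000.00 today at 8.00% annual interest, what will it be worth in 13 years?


Future value formula: FV = PV × (1 + r)^t
FV = $6,000.00 × (1 + 0.08)^13
FV = $6,000.00 × 2.719624
FV = $16,317.74

FV = PV × (1 + r)^t = $16,317.74


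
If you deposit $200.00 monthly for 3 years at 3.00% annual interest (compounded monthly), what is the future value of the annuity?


Future value of an ordinary annuity: FV = PMT × ((1 + r)^n − 1) / r
Monthly rate r = 0.03/12 = 0.0025, n = 36
FV = $200.00 × ((1 + 0.03/12)^36 − 1) / (0.03/12)
FV = $200.00 × 37.620560
FV = $7,524.11

FV = PMT × ((1+r)^n - 1)/r = $7,524.11


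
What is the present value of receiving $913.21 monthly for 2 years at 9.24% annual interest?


Present value of an ordinary annuity: PV = PMT × (1 − (1 + r)^(−n)) / r
Monthly rate r = 0.0924/12 = 0.0077, n = 24
PV = $913.21 × (1 − (1 + 0.0924/12)^(−24)) / (0.0924/12)
PV = $913.21 × 21.836475
PV = $19,941.29

PV = PMT × (1-(1+r)^(-n))/r = $19,941.29


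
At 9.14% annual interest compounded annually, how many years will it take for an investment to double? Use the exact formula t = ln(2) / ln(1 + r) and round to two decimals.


Doubling condition: (1 + r)^t = 2
Take ln of both sides: t × ln(1 + r) = ln(2)
t = ln(2) / ln(1 + r)
t = 0.693147 / 0.087461
t = 7.93

t = ln(2) / ln(1 + r) = 7.93 years


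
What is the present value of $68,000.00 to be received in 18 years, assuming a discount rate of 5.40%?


Present value formula: PV = FV / (1 + r)^t
PV = $68,000.00 / (1 + 0.054)^18
PV = $68,000.00 / 2.5770984
PV = $26,386.26

PV = FV / (1 + r)^t = $26,386.26


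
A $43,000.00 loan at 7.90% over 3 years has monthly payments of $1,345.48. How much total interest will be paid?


Total paid over the life of the loan = PMT × n.
Total paid = $1,345.48 × 36 = $48,437.28
Total interest = total paid − principal = $48,437.28 − $43,000.00 = $5,437.28

Total interest = (PMT × n) - PV = $5,437.28


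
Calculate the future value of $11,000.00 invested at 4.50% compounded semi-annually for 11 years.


Compound interest formula: A = P(1 + r/n)^(nt)
A = $11,000.00 × (1 + 0.045/2)^(2 × 11)
Growth factor: (1 + 0.045/2)^22 = 1.631522
A = $11,000.00 × 1.631522
A = $17,946.74

A = P(1 + r/n)^(nt) = $17,946.74


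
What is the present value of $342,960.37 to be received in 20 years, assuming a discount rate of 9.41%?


Present value formula: PV = FV / (1 + r)^t
PV = $342,960.37 / (1 + 0.0941)^20
PV = $342,960.37 / 6.0414385
PV = $56,768.00

PV = FV / (1 + r)^t = $56,768.00


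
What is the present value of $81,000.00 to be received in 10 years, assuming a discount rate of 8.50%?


Present value formula: PV = FV / (1 + r)^t
PV = $81,000.00 / (1 + 0.085)^10
PV = $81,000.00 / 2.2609834
PV = $35,825.12

PV = FV / (1 + r)^t = $35,825.12


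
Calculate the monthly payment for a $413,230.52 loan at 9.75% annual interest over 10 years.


Loan payment formula: PMT = PV × r / (1 − (1 + r)^(−n))
Monthly rate r = 0.0975/12 = 0.008125, n = 120 months
Denominator: 1 − (1 + 0.0975/12)^(−120) = 0.6213187
PMT = $413,230.52 × (0.0975/12) / 0.6213187
PMT = $5,403.83 per month

PMT = PV × r / (1-(1+r)^(-n)) = $5,403.83/month


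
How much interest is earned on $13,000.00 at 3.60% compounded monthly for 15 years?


Compound interest earned = final amount − principal.
A = P(1 + r/n)^(nt) = $13,000.00 × (1 + 0.036/12)^(12 × 15) = $22,290.06
Interest = A − P = $22,290.06 − $13,000.00 = $9,290.06

Interest = A - P = $9,290.06


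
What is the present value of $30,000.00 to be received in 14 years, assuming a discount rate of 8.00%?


Present value formula: PV = FV / (1 + r)^t
PV = $30,000.00 / (1 + 0.08)^14
PV = $30,000.00 / 2.937194
PV = $10,213.83

PV = FV / (1 + r)^t = $10,213.83


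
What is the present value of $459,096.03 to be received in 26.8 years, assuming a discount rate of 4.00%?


Present value formula: PV = FV / (1 + r)^t
PV = $459,096.03 / (1 + 0.04)^26.8
PV = $459,096.03 / 2.8608395
PV = $160,475.98

PV = FV / (1 + r)^t = $160,475.98


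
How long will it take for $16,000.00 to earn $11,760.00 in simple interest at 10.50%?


Rearrange the simple interest formula for t:
I = P × r × t  ⇒  t = I / (P × r)
t = $11,760.00 / ($16,000.00 × 0.105)
t = 7

t = I/(P×r) = 7 years


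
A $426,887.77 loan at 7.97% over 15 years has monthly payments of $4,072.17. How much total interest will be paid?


Total paid over the life of the loan = PMT × n.
Total paid = $4,072.17 × 180 = $732,990.60
Total interest = total paid − principal = $732,990.60 − $426,887.77 = $306,102.83

Total interest = (PMT × n) - PV = $306,102.83


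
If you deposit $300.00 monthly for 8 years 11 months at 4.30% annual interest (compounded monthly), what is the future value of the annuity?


Future value of an ordinary annuity: FV = PMT × ((1 + r)^n − 1) / r
Monthly rate r = 0.043/12 ≈ 0.00358333, n = 107
FV = $300.00 × ((1 + 0.043/12)^107 − 1) / (0.043/12)
FV = $300.00 × 130.125784
FV = $39,037.74

FV = PMT × ((1+r)^n - 1)/r = $39,037.74


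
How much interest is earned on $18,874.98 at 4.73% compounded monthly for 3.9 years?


Compound interest earned = final amount − principal.
A = P(1 + r/n)^(nt) = $18,874.98 × (1 + 0.0473/12)^(12 × 3.9) = $22,690.46
Interest = A − P = $22,690.46 − $18,874.98 = $3,815.48

Interest = A - P = $3,815.48


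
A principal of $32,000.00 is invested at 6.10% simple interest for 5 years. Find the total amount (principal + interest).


Total amount formula: A = P(1 + rt) = P + P·r·t
Interest: I = P × r × t = $32,000.00 × 0.061 × 5 = $9,760.00
A = P + I = $32,000.00 + $9,760.00 = $41,760.00

A = P + I = P(1 + rt) = $41,760.00


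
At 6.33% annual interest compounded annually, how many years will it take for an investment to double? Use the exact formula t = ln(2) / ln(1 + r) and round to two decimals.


Doubling condition: (1 + r)^t = 2
Take ln of both sides: t × ln(1 + r) = ln(2)
t = ln(2) / ln(1 + r)
t = 0.693147 / 0.061377
t = 11.29

t = ln(2) / ln(1 + r) = 11.29 years


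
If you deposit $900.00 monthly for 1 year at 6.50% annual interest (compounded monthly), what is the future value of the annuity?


Future value of an ordinary annuity: FV = PMT × ((1 + r)^n − 1) / r
Monthly rate r = 0.065/12 ≈ 0.00541667, n = 12
FV = $900.00 × ((1 + 0.065/12)^12 − 1) / (0.065/12)
FV = $900.00 × 12.364034
FV = $11,127.63

FV = PMT × ((1+r)^n - 1)/r = $11,127.63


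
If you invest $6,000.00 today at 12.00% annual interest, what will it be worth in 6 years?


Future value formula: FV = PV × (1 + r)^t
FV = $6,000.00 × (1 + 0.12)^6
FV = $6,000.00 × 1.973823
FV = $11,842.94

FV = PV × (1 + r)^t = $11,842.94


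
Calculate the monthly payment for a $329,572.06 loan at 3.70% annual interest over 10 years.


Loan payment formula: PMT = PV × r / (1 − (1 + r)^(−n))
Monthly rate r = 0.037/12 ≈ 0.00308333, n = 120 months
Denominator: 1 − (1 + 0.037/12)^(−120) = 0.308872
PMT = $329,572.06 × (0.037/12) / 0.308872
PMT = $3,289.97 per month

PMT = PV × r / (1-(1+r)^(-n)) = $3,289.97/month


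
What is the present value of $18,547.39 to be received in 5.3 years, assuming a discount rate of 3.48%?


Present value formula: PV = FV / (1 + r)^t
PV = $18,547.39 / (1 + 0.0348)^5.3
PV = $18,547.39 / 1.198779
PV = $15,471.90

PV = FV / (1 + r)^t = $15,471.90


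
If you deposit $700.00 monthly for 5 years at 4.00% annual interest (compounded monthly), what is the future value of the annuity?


Future value of an ordinary annuity: FV = PMT × ((1 + r)^n − 1) / r
Monthly rate r = 0.04/12 ≈ 0.00333333, n = 60
FV = $700.00 × ((1 + 0.04/12)^60 − 1) / (0.04/12)
FV = $700.00 × 66.298978
FV = $46,409.28

FV = PMT × ((1+r)^n - 1)/r = $46,409.28


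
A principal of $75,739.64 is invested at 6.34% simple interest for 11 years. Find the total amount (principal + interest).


Total amount formula: A = P(1 + rt) = P + P·r·t
Interest: I = P × r × t = $75,739.64 × 0.0634 × 11 = $52,820.82
A = P + I = $75,739.64 + $52,820.82 = $128,560.46

A = P + I = P(1 + rt) = $128,560.46


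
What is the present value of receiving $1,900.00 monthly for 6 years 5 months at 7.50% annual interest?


Present value of an ordinary annuity: PV = PMT × (1 − (1 + r)^(−n)) / r
Monthly rate r = 0.075/12 = 0.00625, n = 77
PV = $1,900.00 × (1 − (1 + 0.075/12)^(−77)) / (0.075/12)
PV = $1,900.00 × 60.970134
PV = $115,843.25

PV = PMT × (1-(1+r)^(-n))/r = $115,843.25


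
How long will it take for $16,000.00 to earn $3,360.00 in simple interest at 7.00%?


Rearrange the simple interest formula for t:
I = P × r × t  ⇒  t = I / (P × r)
t = $3,360.00 / ($16,000.00 × 0.07)
t = 3

t = I/(P×r) = 3 years


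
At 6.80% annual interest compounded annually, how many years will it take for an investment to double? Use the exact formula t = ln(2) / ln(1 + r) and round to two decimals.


Doubling condition: (1 + r)^t = 2
Take ln of both sides: t × ln(1 + r) = ln(2)
t = ln(2) / ln(1 + r)
t = 0.693147 / 0.065788
t = 10.54

t = ln(2) / ln(1 + r) = 10.54 years


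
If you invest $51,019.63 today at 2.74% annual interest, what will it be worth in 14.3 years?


Future value formula: FV = PV × (1 + r)^t
FV = $51,019.63 × (1 + 0.0274)^14.3
FV = $51,019.63 × 1.4718913
FV = $75,095.35

FV = PV × (1 + r)^t = $75,095.35


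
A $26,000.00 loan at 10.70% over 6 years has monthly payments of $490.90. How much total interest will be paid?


Total paid over the life of the loan = PMT × n.
Total paid = $490.90 × 72 = $35,344.80
Total interest = total paid − principal = $35,344.80 − $26,000.00 = $9,344.80

Total interest = (PMT × n) - PV = $9,344.80


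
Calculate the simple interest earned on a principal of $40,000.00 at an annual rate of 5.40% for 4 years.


Simple interest formula: I = P × r × t
I = $40,000.00 × 0.054 × 4
I = $8,640.00

I = P × r × t = $8,640.00


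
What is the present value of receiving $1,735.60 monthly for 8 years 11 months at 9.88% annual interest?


Present value of an ordinary annuity: PV = PMT × (1 − (1 + r)^(−n)) / r
Monthly rate r = 0.0988/12 ≈ 0.00823333, n = 107
PV = $1,735.60 × (1 − (1 + 0.0988/12)^(−107)) / (0.0988/12)
PV = $1,735.60 × 70.945814
PV = $123,133.55

PV = PMT × (1-(1+r)^(-n))/r = $123,133.55


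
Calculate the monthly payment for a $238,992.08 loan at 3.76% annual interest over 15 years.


Loan payment formula: PMT = PV × r / (1 − (1 + r)^(−n))
Monthly rate r = 0.0376/12 ≈ 0.00313333, n = 180 months
Denominator: 1 − (1 + 0.0376/12)^(−180) = 0.430569
PMT = $238,992.08 × (0.0376/12) / 0.430569
PMT = $1,739.19 per month

PMT = PV × r / (1-(1+r)^(-n)) = $1,739.19/month


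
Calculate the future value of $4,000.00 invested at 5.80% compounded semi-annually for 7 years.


Compound interest formula: A = P(1 + r/n)^(nt)
A = $4,000.00 × (1 + 0.058/2)^(2 × 7)
Growth factor: (1 + 0.058/2)^14 = 1.492159
A = $4,000.00 × 1.492159
A = $5,968.64

A = P(1 + r/n)^(nt) = $5,968.64


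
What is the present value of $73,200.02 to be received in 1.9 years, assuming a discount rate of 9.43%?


Present value formula: PV = FV / (1 + r)^t
PV = $73,200.02 / (1 + 0.0943)^1.9
PV = $73,200.02 / 1.1867498
PV = $61,681.09

PV = FV / (1 + r)^t = $61,681.09


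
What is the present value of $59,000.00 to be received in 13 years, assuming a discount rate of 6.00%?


Present value formula: PV = FV / (1 + r)^t
PV = $59,000.00 / (1 + 0.06)^13
PV = $59,000.00 / 2.1329283
PV = $27,661.50

PV = FV / (1 + r)^t = $27,661.50


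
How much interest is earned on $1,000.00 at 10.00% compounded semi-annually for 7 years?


Compound interest earned = final amount − principal.
A = P(1 + r/n)^(nt) = $1,000.00 × (1 + 0.1/2)^(2 × 7) = $1,979.93
Interest = A − P = $1,979.93 − $1,000.00 = $979.93

Interest = A - P = $979.93


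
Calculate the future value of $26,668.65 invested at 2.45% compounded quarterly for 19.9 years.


Compound interest formula: A = P(1 + r/n)^(nt)
A = $26,668.65 × (1 + 0.0245/4)^(4 × 19.9)
Growth factor: (1 + 0.0245/4)^79.6 = 1.6259023
A = $26,668.65 × 1.6259023
A = $43,360.62

A = P(1 + r/n)^(nt) = $43,360.62


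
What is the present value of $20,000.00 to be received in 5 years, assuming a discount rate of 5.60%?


Present value formula: PV = FV / (1 + r)^t
PV = $20,000.00 / (1 + 0.056)^5
PV = $20,000.00 / 1.313166
PV = $15,230.37

PV = FV / (1 + r)^t = $15,230.37


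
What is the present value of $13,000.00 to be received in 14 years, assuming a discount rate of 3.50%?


Present value formula: PV = FV / (1 + r)^t
PV = $13,000.00 / (1 + 0.035)^14
PV = $13,000.00 / 1.618695
PV = $8,031.16

PV = FV / (1 + r)^t = $8,031.16


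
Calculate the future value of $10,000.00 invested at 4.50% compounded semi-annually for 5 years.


Compound interest formula: A = P(1 + r/n)^(nt)
A = $10,000.00 × (1 + 0.045/2)^(2 × 5)
Growth factor: (1 + 0.045/2)^10 = 1.249203
A = $10,000.00 × 1.249203
A = $12,492.03

A = P(1 + r/n)^(nt) = $12,492.03


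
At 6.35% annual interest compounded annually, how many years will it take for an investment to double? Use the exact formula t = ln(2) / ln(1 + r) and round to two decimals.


Doubling condition: (1 + r)^t = 2
Take ln of both sides: t × ln(1 + r) = ln(2)
t = ln(2) / ln(1 + r)
t = 0.693147 / 0.061565
t = 11.26

t = ln(2) / ln(1 + r) = 11.26 years


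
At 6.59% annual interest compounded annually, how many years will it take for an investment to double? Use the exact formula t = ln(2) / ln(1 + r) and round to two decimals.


Doubling condition: (1 + r)^t = 2
Take ln of both sides: t × ln(1 + r) = ln(2)
t = ln(2) / ln(1 + r)
t = 0.693147 / 0.063820
t = 10.86

t = ln(2) / ln(1 + r) = 10.86 years


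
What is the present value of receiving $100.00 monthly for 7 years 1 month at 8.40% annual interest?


Present value of an ordinary annuity: PV = PMT × (1 − (1 + r)^(−n)) / r
Monthly rate r = 0.084/12 = 0.007, n = 85
PV = $100.00 × (1 − (1 + 0.084/12)^(−85)) / (0.084/12)
PV = $100.00 × 63.898993
PV = $6,389.90

PV = PMT × (1-(1+r)^(-n))/r = $6,389.90


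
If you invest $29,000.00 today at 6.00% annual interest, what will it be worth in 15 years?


Future value formula: FV = PV × (1 + r)^t
FV = $29,000.00 × (1 + 0.06)^15
FV = $29,000.00 × 2.3965582
FV = $69,500.19

FV = PV × (1 + r)^t = $69,500.19


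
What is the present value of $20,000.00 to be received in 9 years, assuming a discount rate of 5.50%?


Present value formula: PV = FV / (1 + r)^t
PV = $20,000.00 / (1 + 0.055)^9
PV = $20,000.00 / 1.619094
PV = $12,352.59

PV = FV / (1 + r)^t = $12,352.59


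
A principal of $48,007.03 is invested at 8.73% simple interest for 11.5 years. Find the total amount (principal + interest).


Total amount formula: A = P(1 + rt) = P + P·r·t
Interest: I = P × r × t = $48,007.03 × 0.0873 × 11.5 = $48,196.66
A = P + I = $48,007.03 + $48,196.66 = $96,203.69

A = P + I = P(1 + rt) = $96,203.69


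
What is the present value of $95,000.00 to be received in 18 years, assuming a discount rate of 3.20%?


Present value formula: PV = FV / (1 + r)^t
PV = $95,000.00 / (1 + 0.032)^18
PV = $95,000.00 / 1.7629279
PV = $53,887.63

PV = FV / (1 + r)^t = $53,887.63


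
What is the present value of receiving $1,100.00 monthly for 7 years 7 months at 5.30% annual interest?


Present value of an ordinary annuity: PV = PMT × (1 − (1 + r)^(−n)) / r
Monthly rate r = 0.053/12 ≈ 0.00441667, n = 91
PV = $1,100.00 × (1 − (1 + 0.053/12)^(−91)) / (0.053/12)
PV = $1,100.00 × 74.801020
PV = $82,281.12

PV = PMT × (1-(1+r)^(-n))/r = $82,281.12


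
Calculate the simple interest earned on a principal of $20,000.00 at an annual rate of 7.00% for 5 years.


Simple interest formula: I = P × r × t
I = $20,000.00 × 0.07 × 5
I = $7,000.00

I = P × r × t = $7,000.00


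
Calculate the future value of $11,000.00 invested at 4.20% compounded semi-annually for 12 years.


Compound interest formula: A = P(1 + r/n)^(nt)
A = $11,000.00 × (1 + 0.042/2)^(2 × 12)
Growth factor: (1 + 0.042/2)^24 = 1.646713
A = $11,000.00 × 1.646713
A = $18,113.84

A = P(1 + r/n)^(nt) = $18,113.84


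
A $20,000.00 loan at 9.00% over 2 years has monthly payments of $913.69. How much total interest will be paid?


Total paid over the life of the loan = PMT × n.
Total paid = $913.69 × 24 = $21,928.56
Total interest = total paid − principal = $21,928.56 − $20,000.00 = $1,928.56

Total interest = (PMT × n) - PV = $1,928.56


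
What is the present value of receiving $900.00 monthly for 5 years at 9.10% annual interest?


Present value of an ordinary annuity: PV = PMT × (1 − (1 + r)^(−n)) / r
Monthly rate r = 0.091/12 ≈ 0.00758333, n = 60
PV = $900.00 × (1 − (1 + 0.091/12)^(−60)) / (0.091/12)
PV = $900.00 × 48.060929
PV = $43,254.84

PV = PMT × (1-(1+r)^(-n))/r = $43,254.84


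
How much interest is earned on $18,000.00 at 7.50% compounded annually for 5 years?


Compound interest earned = final amount − principal.
A = P(1 + r/n)^(nt) = $18,000.00 × (1 + 0.075/1)^(1 × 5) = $25,841.33
Interest = A − P = $25,841.33 − $18,000.00 = $7,841.33

Interest = A - P = $7,841.33


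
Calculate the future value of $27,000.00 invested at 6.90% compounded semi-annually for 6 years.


Compound interest formula: A = P(1 + r/n)^(nt)
A = $27,000.00 × (1 + 0.069/2)^(2 × 6)
Growth factor: (1 + 0.069/2)^12 = 1.5023321
A = $27,000.00 × 1.5023321
A = $40,562.97

A = P(1 + r/n)^(nt) = $40,562.97


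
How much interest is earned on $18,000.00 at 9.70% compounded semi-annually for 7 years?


Compound interest earned = final amount − principal.
A = P(1 + r/n)^(nt) = $18,000.00 × (1 + 0.097/2)^(2 × 7) = $34,932.57
Interest = A − P = $34,932.57 − $18,000.00 = $16,932.57

Interest = A - P = $16,932.57


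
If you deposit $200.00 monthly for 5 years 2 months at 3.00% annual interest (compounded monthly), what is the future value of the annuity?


Future value of an ordinary annuity: FV = PMT × ((1 + r)^n − 1) / r
Monthly rate r = 0.03/12 = 0.0025, n = 62
FV = $200.00 × ((1 + 0.03/12)^62 − 1) / (0.03/12)
FV = $200.00 × 66.972850
FV = $13,394.57

FV = PMT × ((1+r)^n - 1)/r = $13,394.57


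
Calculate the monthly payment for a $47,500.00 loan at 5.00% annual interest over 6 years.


Loan payment formula: PMT = PV × r / (1 − (1 + r)^(−n))
Monthly rate r = 0.05/12 ≈ 0.00416667, n = 72 months
Denominator: 1 − (1 + 0.05/12)^(−72) = 0.258720
PMT = $47,500.00 × (0.05/12) / 0.258720
PMT = $764.98 per month

PMT = PV × r / (1-(1+r)^(-n)) = $764.98/month


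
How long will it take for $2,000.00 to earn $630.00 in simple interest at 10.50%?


Rearrange the simple interest formula for t:
I = P × r × t  ⇒  t = I / (P × r)
t = $630.00 / ($2,000.00 × 0.105)
t = 3

t = I/(P×r) = 3 years


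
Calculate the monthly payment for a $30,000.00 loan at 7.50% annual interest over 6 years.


Loan payment formula: PMT = PV × r / (1 − (1 + r)^(−n))
Monthly rate r = 0.075/12 = 0.00625, n = 72 months
Denominator: 1 − (1 + 0.075/12)^(−72) = 0.361478
PMT = $30,000.00 × (0.075/12) / 0.361478
PMT = $518.70 per month

PMT = PV × r / (1-(1+r)^(-n)) = $518.70/month


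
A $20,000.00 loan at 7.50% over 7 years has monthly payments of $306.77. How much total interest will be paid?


Total paid over the life of the loan = PMT × n.
Total paid = $306.77 × 84 = $25,768.68
Total interest = total paid − principal = $25,768.68 − $20,000.00 = $5,768.68

Total interest = (PMT × n) - PV = $5,768.68


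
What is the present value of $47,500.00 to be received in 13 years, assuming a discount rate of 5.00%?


Present value formula: PV = FV / (1 + r)^t
PV = $47,500.00 / (1 + 0.05)^13
PV = $47,500.00 / 1.8856491
PV = $25,190.26

PV = FV / (1 + r)^t = $25,190.26


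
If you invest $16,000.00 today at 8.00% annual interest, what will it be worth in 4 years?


Future value formula: FV = PV × (1 + r)^t
FV = $16,000.00 × (1 + 0.08)^4
FV = $16,000.00 × 1.360489
FV = $21,767.82

FV = PV × (1 + r)^t = $21,767.82


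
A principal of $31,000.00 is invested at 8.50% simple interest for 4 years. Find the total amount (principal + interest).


Total amount formula: A = P(1 + rt) = P + P·r·t
Interest: I = P × r × t = $31,000.00 × 0.085 × 4 = $10,540.00
A = P + I = $31,000.00 + $10,540.00 = $41,540.00

A = P + I = P(1 + rt) = $41,540.00


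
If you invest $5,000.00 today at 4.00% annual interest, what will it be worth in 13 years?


Future value formula: FV = PV × (1 + r)^t
FV = $5,000.00 × (1 + 0.04)^13
FV = $5,000.00 × 1.665074
FV = $8,325.37

FV = PV × (1 + r)^t = $8,325.37


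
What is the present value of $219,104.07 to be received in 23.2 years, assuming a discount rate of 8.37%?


Present value formula: PV = FV / (1 + r)^t
PV = $219,104.07 / (1 + 0.0837)^23.2
PV = $219,104.07 / 6.454915
PV = $33,943.76

PV = FV / (1 + r)^t = $33,943.76


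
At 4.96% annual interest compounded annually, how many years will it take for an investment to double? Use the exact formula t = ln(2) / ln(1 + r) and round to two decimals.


Doubling condition: (1 + r)^t = 2
Take ln of both sides: t × ln(1 + r) = ln(2)
t = ln(2) / ln(1 + r)
t = 0.693147 / 0.048409
t = 14.32

t = ln(2) / ln(1 + r) = 14.32 years


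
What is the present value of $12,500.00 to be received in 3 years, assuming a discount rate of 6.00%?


Present value formula: PV = FV / (1 + r)^t
PV = $12,500.00 / (1 + 0.06)^3
PV = $12,500.00 / 1.191016
PV = $10,495.24

PV = FV / (1 + r)^t = $10,495.24


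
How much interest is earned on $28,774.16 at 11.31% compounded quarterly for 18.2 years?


Compound interest earned = final amount − principal.
A = P(1 + r/n)^(nt) = $28,774.16 × (1 + 0.1131/4)^(4 × 18.2) = $219,057.45
Interest = A − P = $219,057.45 − $28,774.16 = $190,283.29

Interest = A - P = $190,283.29


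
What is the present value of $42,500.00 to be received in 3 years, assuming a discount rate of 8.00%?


Present value formula: PV = FV / (1 + r)^t
PV = $42,500.00 / (1 + 0.08)^3
PV = $42,500.00 / 1.259712
PV = $33,737.87

PV = FV / (1 + r)^t = $33,737.87


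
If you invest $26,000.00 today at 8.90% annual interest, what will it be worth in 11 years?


Future value formula: FV = PV × (1 + r)^t
FV = $26,000.00 × (1 + 0.089)^11
FV = $26,000.00 × 2.5545045
FV = $66,417.12

FV = PV × (1 + r)^t = $66,417.12


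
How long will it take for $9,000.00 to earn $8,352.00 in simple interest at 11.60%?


Rearrange the simple interest formula for t:
I = P × r × t  ⇒  t = I / (P × r)
t = $8,352.00 / ($9,000.00 × 0.116)
t = 8

t = I/(P×r) = 8 years


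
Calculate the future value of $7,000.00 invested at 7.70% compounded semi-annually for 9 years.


Compound interest formula: A = P(1 + r/n)^(nt)
A = $7,000.00 × (1 + 0.077/2)^(2 × 9)
Growth factor: (1 + 0.077/2)^18 = 1.973863
A = $7,000.00 × 1.973863
A = $13,817.04

A = P(1 + r/n)^(nt) = $13,817.04


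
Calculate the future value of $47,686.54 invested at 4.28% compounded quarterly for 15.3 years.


Compound interest formula: A = P(1 + r/n)^(nt)
A = $47,686.54 × (1 + 0.0428/4)^(4 × 15.3)
Growth factor: (1 + 0.0428/4)^61.2 = 1.9181504
A = $47,686.54 × 1.9181504
A = $91,469.96

A = P(1 + r/n)^(nt) = $91,469.96


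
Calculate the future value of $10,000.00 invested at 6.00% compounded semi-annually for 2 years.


Compound interest formula: A = P(1 + r/n)^(nt)
A = $10,000.00 × (1 + 0.06/2)^(2 × 2)
Growth factor: (1 + 0.06/2)^4 = 1.125509
A = $10,000.00 × 1.125509
A = $11,255.09

A = P(1 + r/n)^(nt) = $11,255.09


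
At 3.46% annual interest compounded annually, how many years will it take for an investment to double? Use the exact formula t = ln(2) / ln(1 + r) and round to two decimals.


Doubling condition: (1 + r)^t = 2
Take ln of both sides: t × ln(1 + r) = ln(2)
t = ln(2) / ln(1 + r)
t = 0.693147 / 0.034015
t = 20.38

t = ln(2) / ln(1 + r) = 20.38 years


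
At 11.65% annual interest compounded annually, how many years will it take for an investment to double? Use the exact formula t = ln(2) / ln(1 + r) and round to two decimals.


Doubling condition: (1 + r)^t = 2
Take ln of both sides: t × ln(1 + r) = ln(2)
t = ln(2) / ln(1 + r)
t = 0.693147 / 0.110199
t = 6.29

t = ln(2) / ln(1 + r) = 6.29 years


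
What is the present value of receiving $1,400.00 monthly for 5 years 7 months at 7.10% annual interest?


Present value of an ordinary annuity: PV = PMT × (1 − (1 + r)^(−n)) / r
Monthly rate r = 0.071/12 ≈ 0.00591667, n = 67
PV = $1,400.00 × (1 − (1 + 0.071/12)^(−67)) / (0.071/12)
PV = $1,400.00 × 55.180965
PV = $77,253.35

PV = PMT × (1-(1+r)^(-n))/r = $77,253.35


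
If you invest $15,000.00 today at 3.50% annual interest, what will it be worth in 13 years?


Future value formula: FV = PV × (1 + r)^t
FV = $15,000.00 × (1 + 0.035)^13
FV = $15,000.00 × 1.563956
FV = $23,459.34

FV = PV × (1 + r)^t = $23,459.34


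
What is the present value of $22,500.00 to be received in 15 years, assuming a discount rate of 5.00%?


Present value formula: PV = FV / (1 + r)^t
PV = $22,500.00 / (1 + 0.05)^15
PV = $22,500.00 / 2.0789282
PV = $10,822.88

PV = FV / (1 + r)^t = $10,822.88


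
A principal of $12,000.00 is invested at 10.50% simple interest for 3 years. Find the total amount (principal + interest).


Total amount formula: A = P(1 + rt) = P + P·r·t
Interest: I = P × r × t = $12,000.00 × 0.105 × 3 = $3,780.00
A = P + I = $12,000.00 + $3,780.00 = $15,780.00

A = P + I = P(1 + rt) = $15,780.00


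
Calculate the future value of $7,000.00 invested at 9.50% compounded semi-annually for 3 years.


Compound interest formula: A = P(1 + r/n)^(nt)
A = $7,000.00 × (1 + 0.095/2)^(2 × 3)
Growth factor: (1 + 0.095/2)^6 = 1.32106501
A = $7,000.00 × 1.32106501
A = $9,247.46

A = P(1 + r/n)^(nt) = $9,247.46


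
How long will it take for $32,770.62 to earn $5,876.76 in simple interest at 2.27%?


Rearrange the simple interest formula for t:
I = P × r × t  ⇒  t = I / (P × r)
t = $5,876.76 / ($32,770.62 × 0.0227)
t = 7.9

t = I/(P×r) = 7.9 years


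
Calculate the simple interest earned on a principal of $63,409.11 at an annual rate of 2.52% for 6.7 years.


Simple interest formula: I = P × r × t
I = $63,409.11 × 0.0252 × 6.7
I = $10,705.99

I = P × r × t = $10,705.99


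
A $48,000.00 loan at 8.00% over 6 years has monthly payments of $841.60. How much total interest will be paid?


Total paid over the life of the loan = PMT × n.
Total paid = $841.60 × 72 = $60,595.20
Total interest = total paid − principal = $60,595.20 − $48,000.00 = $12,595.20

Total interest = (PMT × n) - PV = $12,595.20


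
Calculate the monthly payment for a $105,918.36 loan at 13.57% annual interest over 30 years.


Loan payment formula: PMT = PV × r / (1 − (1 + r)^(−n))
Monthly rate r = 0.1357/12 ≈ 0.01130833, n = 360 months
Denominator: 1 − (1 + 0.1357/12)^(−360) = 0.982545
PMT = $105,918.36 × (0.1357/12) / 0.982545
PMT = $1,219.04 per month

PMT = PV × r / (1-(1+r)^(-n)) = $1,219.04/month


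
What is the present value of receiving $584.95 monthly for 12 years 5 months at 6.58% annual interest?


Present value of an ordinary annuity: PV = PMT × (1 − (1 + r)^(−n)) / r
Monthly rate r = 0.0658/12 ≈ 0.00548333, n = 149
PV = $584.95 × (1 − (1 + 0.0658/12)^(−149)) / (0.0658/12)
PV = $584.95 × 101.628952
PV = $59,447.86

PV = PMT × (1-(1+r)^(-n))/r = $59,447.86


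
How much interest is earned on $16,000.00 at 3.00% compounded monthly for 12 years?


Compound interest earned = final amount − principal.
A = P(1 + r/n)^(nt) = $16,000.00 × (1 + 0.03/12)^(12 × 12) = $22,922.97
Interest = A − P = $22,922.97 − $16,000.00 = $6,922.97

Interest = A - P = $6,922.97


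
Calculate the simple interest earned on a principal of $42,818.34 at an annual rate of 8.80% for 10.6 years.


Simple interest formula: I = P × r × t
I = $42,818.34 × 0.088 × 10.6
I = $39,940.95

I = P × r × t = $39,940.95


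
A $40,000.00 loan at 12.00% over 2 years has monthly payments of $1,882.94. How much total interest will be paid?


Total paid over the life of the loan = PMT × n.
Total paid = $1,882.94 × 24 = $45,190.56
Total interest = total paid − principal = $45,190.56 − $40,000.00 = $5,190.56

Total interest = (PMT × n) - PV = $5,190.56


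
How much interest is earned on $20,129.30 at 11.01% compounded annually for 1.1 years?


Compound interest earned = final amount − principal.
A = P(1 + r/n)^(nt) = $20,129.30 × (1 + 0.1101/1)^(1 × 1.1) = $22,580.16
Interest = A − P = $22,580.16 − $20,129.30 = $2,450.86

Interest = A - P = $2,450.86


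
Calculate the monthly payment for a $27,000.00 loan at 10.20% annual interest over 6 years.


Loan payment formula: PMT = PV × r / (1 − (1 + r)^(−n))
Monthly rate r = 0.102/12 = 0.0085, n = 72 months
Denominator: 1 − (1 + 0.102/12)^(−72) = 0.456330
PMT = $27,000.00 × (0.102/12) / 0.456330
PMT = $502.93 per month

PMT = PV × r / (1-(1+r)^(-n)) = $502.93/month


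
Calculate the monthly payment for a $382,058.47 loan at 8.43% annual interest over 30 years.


Loan payment formula: PMT = PV × r / (1 − (1 + r)^(−n))
Monthly rate r = 0.0843/12 = 0.007025, n = 360 months
Denominator: 1 − (1 + 0.0843/12)^(−360) = 0.919553
PMT = $382,058.47 × (0.0843/12) / 0.919553
PMT = $2,918.77 per month

PMT = PV × r / (1-(1+r)^(-n)) = $2,918.77/month


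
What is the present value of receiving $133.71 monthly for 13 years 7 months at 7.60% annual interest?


Present value of an ordinary annuity: PV = PMT × (1 − (1 + r)^(−n)) / r
Monthly rate r = 0.076/12 ≈ 0.00633333, n = 163
PV = $133.71 × (1 − (1 + 0.076/12)^(−163)) / (0.076/12)
PV = $133.71 × 101.473221
PV = $13,567.98

PV = PMT × (1-(1+r)^(-n))/r = $13,567.98


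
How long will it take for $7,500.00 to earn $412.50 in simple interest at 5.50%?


Rearrange the simple interest formula for t:
I = P × r × t  ⇒  t = I / (P × r)
t = $412.50 / ($7,500.00 × 0.055)
t = 1

t = I/(P×r) = 1 year


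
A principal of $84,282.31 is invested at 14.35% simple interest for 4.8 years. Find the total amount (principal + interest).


Total amount formula: A = P(1 + rt) = P + P·r·t
Interest: I = P × r × t = $84,282.31 × 0.1435 × 4.8 = $58,053.66
A = P + I = $84,282.31 + $58,053.66 = $142,335.97

A = P + I = P(1 + rt) = $142,335.97


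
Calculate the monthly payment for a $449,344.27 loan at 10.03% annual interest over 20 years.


Loan payment formula: PMT = PV × r / (1 − (1 + r)^(−n))
Monthly rate r = 0.1003/12 ≈ 0.00835833, n = 240 months
Denominator: 1 − (1 + 0.1003/12)^(−240) = 0.864348
PMT = $449,344.27 × (0.1003/12) / 0.864348
PMT = $4,345.20 per month

PMT = PV × r / (1-(1+r)^(-n)) = $4,345.20/month


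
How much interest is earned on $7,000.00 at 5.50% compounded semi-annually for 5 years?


Compound interest earned = final amount − principal.
A = P(1 + r/n)^(nt) = $7,000.00 × (1 + 0.055/2)^(2 × 5) = $9,181.56
Interest = A − P = $9,181.56 − $7,000.00 = $2,181.56

Interest = A - P = $2,181.56


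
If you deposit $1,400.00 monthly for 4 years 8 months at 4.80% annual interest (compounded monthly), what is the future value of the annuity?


Future value of an ordinary annuity: FV = PMT × ((1 + r)^n − 1) / r
Monthly rate r = 0.048/12 = 0.004, n = 56
FV = $1,400.00 × ((1 + 0.048/12)^56 − 1) / (0.048/12)
FV = $1,400.00 × 62.628039
FV = $87,679.25

FV = PMT × ((1+r)^n - 1)/r = $87,679.25


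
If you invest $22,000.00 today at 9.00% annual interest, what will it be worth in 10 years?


Future value formula: FV = PV × (1 + r)^t
FV = $22,000.00 × (1 + 0.09)^10
FV = $22,000.00 × 2.3673637
FV = $52,082.00

FV = PV × (1 + r)^t = $52,082.00


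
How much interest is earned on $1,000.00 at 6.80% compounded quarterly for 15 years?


Compound interest earned = final amount − principal.
A = P(1 + r/n)^(nt) = $1,000.00 × (1 + 0.068/4)^(4 × 15) = $2,749.52
Interest = A − P = $2,749.52 − $1,000.00 = $1,749.52

Interest = A - P = $1,749.52


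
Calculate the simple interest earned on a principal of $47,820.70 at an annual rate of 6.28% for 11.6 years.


Simple interest formula: I = P × r × t
I = $47,820.70 × 0.0628 × 11.6
I = $34,836.42

I = P × r × t = $34,836.42


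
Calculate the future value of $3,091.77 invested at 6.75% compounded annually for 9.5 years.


Compound interest formula: A = P(1 + r/n)^(nt)
A = $3,091.77 × (1 + 0.0675/1)^(1 × 9.5)
Growth factor: (1 + 0.0675/1)^9.5 = 1.859923
A = $3,091.77 × 1.859923
A = $5,750.45

A = P(1 + r/n)^(nt) = $5,750.45


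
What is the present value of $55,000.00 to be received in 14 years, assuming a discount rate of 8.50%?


Present value formula: PV = FV / (1 + r)^t
PV = $55,000.00 / (1 + 0.085)^14
PV = $55,000.00 / 3.133404
PV = $17,552.80

PV = FV / (1 + r)^t = $17,552.80


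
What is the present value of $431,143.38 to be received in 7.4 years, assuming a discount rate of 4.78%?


Present value formula: PV = FV / (1 + r)^t
PV = $431,143.38 / (1 + 0.0478)^7.4
PV = $431,143.38 / 1.4127331
PV = $305,183.89

PV = FV / (1 + r)^t = $305,183.89


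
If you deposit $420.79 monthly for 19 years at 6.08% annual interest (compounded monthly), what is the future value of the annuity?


Future value of an ordinary annuity: FV = PMT × ((1 + r)^n − 1) / r
Monthly rate r = 0.0608/12 ≈ 0.00506667, n = 228
FV = $420.79 × ((1 + 0.0608/12)^228 − 1) / (0.0608/12)
FV = $420.79 × 427.384022
FV = $179,838.92

FV = PMT × ((1+r)^n - 1)/r = $179,838.92


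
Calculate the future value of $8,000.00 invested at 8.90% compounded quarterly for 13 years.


Compound interest formula: A = P(1 + r/n)^(nt)
A = $8,000.00 × (1 + 0.089/4)^(4 × 13)
Growth factor: (1 + 0.089/4)^52 = 3.1402932
A = $8,000.00 × 3.1402932
A = $25,122.35

A = P(1 + r/n)^(nt) = $25,122.35


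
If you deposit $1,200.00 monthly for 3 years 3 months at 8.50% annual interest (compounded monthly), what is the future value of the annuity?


Future value of an ordinary annuity: FV = PMT × ((1 + r)^n − 1) / r
Monthly rate r = 0.085/12 ≈ 0.00708333, n = 39
FV = $1,200.00 × ((1 + 0.085/12)^39 − 1) / (0.085/12)
FV = $1,200.00 × 44.738028
FV = $53,685.63

FV = PMT × ((1+r)^n - 1)/r = $53,685.63


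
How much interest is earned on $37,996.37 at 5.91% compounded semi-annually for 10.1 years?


Compound interest earned = final amount − principal.
A = P(1 + r/n)^(nt) = $37,996.37 × (1 + 0.0591/2)^(2 × 10.1) = $68,425.89
Interest = A − P = $68,425.89 − $37,996.37 = $30,429.52

Interest = A - P = $30,429.52


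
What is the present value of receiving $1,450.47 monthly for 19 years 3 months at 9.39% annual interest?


Present value of an ordinary annuity: PV = PMT × (1 − (1 + r)^(−n)) / r
Monthly rate r = 0.0939/12 = 0.007825, n = 231
PV = $1,450.47 × (1 − (1 + 0.0939/12)^(−231)) / (0.0939/12)
PV = $1,450.47 × 106.682463
PV = $154,739.71

PV = PMT × (1-(1+r)^(-n))/r = $154,739.71


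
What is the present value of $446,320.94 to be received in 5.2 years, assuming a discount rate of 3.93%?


Present value formula: PV = FV / (1 + r)^t
PV = $446,320.94 / (1 + 0.0393)^5.2
PV = $446,320.94 / 1.22194827
PV = $365,253.55

PV = FV / (1 + r)^t = $365,253.55


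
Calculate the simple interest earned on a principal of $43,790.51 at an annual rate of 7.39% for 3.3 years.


Simple interest formula: I = P × r × t
I = $43,790.51 × 0.0739 × 3.3
I = $10,679.19

I = P × r × t = $10,679.19


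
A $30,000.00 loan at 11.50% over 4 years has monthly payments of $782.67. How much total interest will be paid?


Total paid over the life of the loan = PMT × n.
Total paid = $782.67 × 48 = $37,568.16
Total interest = total paid − principal = $37,568.16 − $30,000.00 = $7,568.16

Total interest = (PMT × n) - PV = $7,568.16


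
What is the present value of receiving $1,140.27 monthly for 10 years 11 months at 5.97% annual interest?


Present value of an ordinary annuity: PV = PMT × (1 − (1 + r)^(−n)) / r
Monthly rate r = 0.0597/12 = 0.004975, n = 131
PV = $1,140.27 × (1 − (1 + 0.0597/12)^(−131)) / (0.0597/12)
PV = $1,140.27 × 96.082658
PV = $109,560.17

PV = PMT × (1-(1+r)^(-n))/r = $109,560.17


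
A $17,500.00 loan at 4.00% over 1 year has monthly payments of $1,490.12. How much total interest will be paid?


Total paid over the life of the loan = PMT × n.
Total paid = $1,490.12 × 12 = $17,881.44
Total interest = total paid − principal = $17,881.44 − $17,500.00 = $381.44

Total interest = (PMT × n) - PV = $381.44


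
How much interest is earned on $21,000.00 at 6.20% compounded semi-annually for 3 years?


Compound interest earned = final amount − principal.
A = P(1 + r/n)^(nt) = $21,000.00 × (1 + 0.062/2)^(2 × 3) = $25,221.52
Interest = A − P = $25,221.52 − $21,000.00 = $4,221.52

Interest = A - P = $4,221.52


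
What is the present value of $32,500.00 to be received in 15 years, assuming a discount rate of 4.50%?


Present value formula: PV = FV / (1 + r)^t
PV = $32,500.00 / (1 + 0.045)^15
PV = $32,500.00 / 1.9352824
PV = $16,793.41

PV = FV / (1 + r)^t = $16,793.41


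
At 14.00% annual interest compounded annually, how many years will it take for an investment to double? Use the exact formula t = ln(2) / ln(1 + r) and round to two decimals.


Doubling condition: (1 + r)^t = 2
Take ln of both sides: t × ln(1 + r) = ln(2)
t = ln(2) / ln(1 + r)
t = 0.693147 / 0.131028
t = 5.29

t = ln(2) / ln(1 + r) = 5.29 years


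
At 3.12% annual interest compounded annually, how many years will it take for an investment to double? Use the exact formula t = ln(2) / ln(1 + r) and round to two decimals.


Doubling condition: (1 + r)^t = 2
Take ln of both sides: t × ln(1 + r) = ln(2)
t = ln(2) / ln(1 + r)
t = 0.693147 / 0.030723
t = 22.56

t = ln(2) / ln(1 + r) = 22.56 years


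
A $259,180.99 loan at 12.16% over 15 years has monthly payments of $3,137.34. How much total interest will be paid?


Total paid over the life of the loan = PMT × n.
Total paid = $3,137.34 × 180 = $564,721.20
Total interest = total paid − principal = $564,721.20 − $259,180.99 = $305,540.21

Total interest = (PMT × n) - PV = $305,540.21


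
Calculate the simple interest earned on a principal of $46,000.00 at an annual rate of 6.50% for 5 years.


Simple interest formula: I = P × r × t
I = $46,000.00 × 0.065 × 5
I = $14,950.00

I = P × r × t = $14,950.00


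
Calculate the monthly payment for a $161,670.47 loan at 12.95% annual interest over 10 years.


Loan payment formula: PMT = PV × r / (1 − (1 + r)^(−n))
Monthly rate r = 0.1295/12 ≈ 0.01079167, n = 120 months
Denominator: 1 − (1 + 0.1295/12)^(−120) = 0.724195
PMT = $161,670.47 × (0.1295/12) / 0.724195
PMT = $2,409.15 per month

PMT = PV × r / (1-(1+r)^(-n)) = $2,409.15/month
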